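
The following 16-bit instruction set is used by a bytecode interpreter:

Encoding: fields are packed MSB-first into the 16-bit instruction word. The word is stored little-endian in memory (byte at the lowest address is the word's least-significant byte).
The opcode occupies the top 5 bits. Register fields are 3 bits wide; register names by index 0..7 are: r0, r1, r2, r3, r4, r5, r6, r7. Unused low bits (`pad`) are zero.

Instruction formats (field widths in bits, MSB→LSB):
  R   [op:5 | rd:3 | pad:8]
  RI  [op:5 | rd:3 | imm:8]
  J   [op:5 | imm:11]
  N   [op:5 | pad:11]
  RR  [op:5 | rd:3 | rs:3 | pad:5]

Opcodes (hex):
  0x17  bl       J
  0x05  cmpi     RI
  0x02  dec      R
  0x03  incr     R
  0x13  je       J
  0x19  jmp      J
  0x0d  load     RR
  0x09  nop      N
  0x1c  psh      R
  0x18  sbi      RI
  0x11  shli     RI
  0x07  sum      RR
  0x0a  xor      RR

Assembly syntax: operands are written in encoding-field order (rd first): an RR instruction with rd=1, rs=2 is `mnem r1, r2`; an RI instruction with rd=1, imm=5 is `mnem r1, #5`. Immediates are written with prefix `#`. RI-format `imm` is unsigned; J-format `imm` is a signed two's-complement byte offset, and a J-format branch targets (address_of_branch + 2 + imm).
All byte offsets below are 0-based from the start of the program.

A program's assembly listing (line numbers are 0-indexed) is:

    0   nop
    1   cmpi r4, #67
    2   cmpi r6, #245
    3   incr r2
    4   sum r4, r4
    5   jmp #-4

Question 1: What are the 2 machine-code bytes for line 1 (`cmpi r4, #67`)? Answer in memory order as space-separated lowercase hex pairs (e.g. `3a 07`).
line 1 (cmpi): pack op=0x5:5|rd=4:3|imm=67:8 = 0x2c43; little→ 43 2c

43 2c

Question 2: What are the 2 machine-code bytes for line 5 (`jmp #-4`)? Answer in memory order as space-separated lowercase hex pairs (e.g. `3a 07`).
L5: jmp op=0x19:5|imm=-4:11 ⇒ 0xcffc ⇒ little fc cf

fc cf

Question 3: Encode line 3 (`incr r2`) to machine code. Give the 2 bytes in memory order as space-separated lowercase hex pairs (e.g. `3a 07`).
00 1a

3. incr fields op=0x3:5|rd=2:3|pad=0:8 → word 1a00h → 00 1a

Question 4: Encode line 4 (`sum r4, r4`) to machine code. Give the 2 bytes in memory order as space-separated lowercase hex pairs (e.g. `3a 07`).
L4: sum op=0x7:5|rd=4:3|rs=4:3|pad=0:5 ⇒ 0x3c80 ⇒ little 80 3c

80 3c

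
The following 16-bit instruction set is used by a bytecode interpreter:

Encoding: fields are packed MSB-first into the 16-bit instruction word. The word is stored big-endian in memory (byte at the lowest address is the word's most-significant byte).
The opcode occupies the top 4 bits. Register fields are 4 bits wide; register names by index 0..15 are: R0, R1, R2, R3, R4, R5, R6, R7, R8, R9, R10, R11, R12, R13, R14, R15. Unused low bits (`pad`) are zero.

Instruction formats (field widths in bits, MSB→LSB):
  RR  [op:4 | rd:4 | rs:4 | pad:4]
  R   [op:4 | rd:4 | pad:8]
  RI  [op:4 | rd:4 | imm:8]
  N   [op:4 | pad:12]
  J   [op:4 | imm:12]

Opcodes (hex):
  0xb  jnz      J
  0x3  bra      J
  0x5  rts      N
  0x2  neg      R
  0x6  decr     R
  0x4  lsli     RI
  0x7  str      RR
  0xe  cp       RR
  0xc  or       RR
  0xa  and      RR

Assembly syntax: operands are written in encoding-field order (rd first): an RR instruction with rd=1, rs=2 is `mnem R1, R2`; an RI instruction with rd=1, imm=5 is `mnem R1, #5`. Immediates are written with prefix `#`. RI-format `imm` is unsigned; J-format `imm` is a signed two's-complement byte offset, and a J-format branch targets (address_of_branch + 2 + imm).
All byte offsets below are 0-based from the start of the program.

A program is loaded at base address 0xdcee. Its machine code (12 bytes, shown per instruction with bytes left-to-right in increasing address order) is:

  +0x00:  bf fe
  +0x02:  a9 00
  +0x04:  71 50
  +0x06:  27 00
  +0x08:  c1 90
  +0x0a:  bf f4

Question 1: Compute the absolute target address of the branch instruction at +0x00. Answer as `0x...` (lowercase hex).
[00] bf fe → 0xbffe
  opcode bits[15:12]=0xb: jnz/J
  [11:0] imm=4094 (s12→-2) = #-2
  target = base 0xdcee + off 0x00 + 2 + imm -2 = 0xdcee

0xdcee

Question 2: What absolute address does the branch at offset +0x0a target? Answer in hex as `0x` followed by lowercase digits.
0xdcee

off 0x0a: read bf f4 as big → 0xbff4
  top 4b → 0xb → jnz [J]
  [11:0] imm=4084 (s12→-12) = #-12
  target = base 0xdcee + off 0x0a + 2 + imm -12 = 0xdcee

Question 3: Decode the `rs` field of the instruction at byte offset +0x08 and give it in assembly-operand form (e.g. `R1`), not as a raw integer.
R9

off 0x08: read c1 90 as big → 0xc190
  op=0xc190>>12=0xc ⇒ or (RR)
  [11:8] rd=1 = R1
  [7:4] rs=9 = R9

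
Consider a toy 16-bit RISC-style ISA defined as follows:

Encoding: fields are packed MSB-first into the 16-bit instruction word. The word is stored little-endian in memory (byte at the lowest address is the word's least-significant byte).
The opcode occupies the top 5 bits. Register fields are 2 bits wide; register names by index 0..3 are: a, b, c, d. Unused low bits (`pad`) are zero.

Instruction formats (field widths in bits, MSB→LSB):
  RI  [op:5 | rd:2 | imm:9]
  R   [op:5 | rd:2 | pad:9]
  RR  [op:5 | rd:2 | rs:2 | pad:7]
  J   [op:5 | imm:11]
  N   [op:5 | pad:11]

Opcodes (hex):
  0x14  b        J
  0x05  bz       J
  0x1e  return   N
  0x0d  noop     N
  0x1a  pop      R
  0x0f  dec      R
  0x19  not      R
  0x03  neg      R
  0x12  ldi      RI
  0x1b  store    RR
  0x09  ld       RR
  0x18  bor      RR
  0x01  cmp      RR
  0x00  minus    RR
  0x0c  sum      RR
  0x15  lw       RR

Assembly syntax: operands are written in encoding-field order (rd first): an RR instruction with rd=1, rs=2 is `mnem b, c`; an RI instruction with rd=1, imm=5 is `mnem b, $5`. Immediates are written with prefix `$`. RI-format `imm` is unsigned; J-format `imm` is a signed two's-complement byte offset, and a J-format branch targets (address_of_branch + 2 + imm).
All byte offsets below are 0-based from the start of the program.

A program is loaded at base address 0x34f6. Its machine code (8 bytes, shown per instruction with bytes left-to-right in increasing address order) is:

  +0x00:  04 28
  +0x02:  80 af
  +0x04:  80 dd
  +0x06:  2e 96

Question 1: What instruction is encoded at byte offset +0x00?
[00] 04 28 → 0x2804
  opcode bits[15:11]=0x5: bz/J
  imm: (w>>0)&0x7ff=0x4 → $4

bz $4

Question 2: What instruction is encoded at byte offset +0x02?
[02] 80 af → 0xaf80
  opcode bits[15:11]=0x15: lw/RR
  rd: (w>>9)&0x3=0x3 → d
  rs: (w>>7)&0x3=0x3 → d

lw d, d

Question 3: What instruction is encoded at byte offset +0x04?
store c, d

+0x04: 80 dd ⇒ word 0xdd80 (little)
  top 5b → 0x1b → store [RR]
  [10:9] rd=2 = c
  [8:7] rs=3 = d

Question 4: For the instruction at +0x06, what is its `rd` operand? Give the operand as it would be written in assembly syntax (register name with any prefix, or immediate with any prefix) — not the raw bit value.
[06] 2e 96 → 0x962e
  top 5b → 0x12 → ldi [RI]
  rd@[10:9]=0x3 ⇒ d
  imm@[8:0]=0x2e ⇒ $46

d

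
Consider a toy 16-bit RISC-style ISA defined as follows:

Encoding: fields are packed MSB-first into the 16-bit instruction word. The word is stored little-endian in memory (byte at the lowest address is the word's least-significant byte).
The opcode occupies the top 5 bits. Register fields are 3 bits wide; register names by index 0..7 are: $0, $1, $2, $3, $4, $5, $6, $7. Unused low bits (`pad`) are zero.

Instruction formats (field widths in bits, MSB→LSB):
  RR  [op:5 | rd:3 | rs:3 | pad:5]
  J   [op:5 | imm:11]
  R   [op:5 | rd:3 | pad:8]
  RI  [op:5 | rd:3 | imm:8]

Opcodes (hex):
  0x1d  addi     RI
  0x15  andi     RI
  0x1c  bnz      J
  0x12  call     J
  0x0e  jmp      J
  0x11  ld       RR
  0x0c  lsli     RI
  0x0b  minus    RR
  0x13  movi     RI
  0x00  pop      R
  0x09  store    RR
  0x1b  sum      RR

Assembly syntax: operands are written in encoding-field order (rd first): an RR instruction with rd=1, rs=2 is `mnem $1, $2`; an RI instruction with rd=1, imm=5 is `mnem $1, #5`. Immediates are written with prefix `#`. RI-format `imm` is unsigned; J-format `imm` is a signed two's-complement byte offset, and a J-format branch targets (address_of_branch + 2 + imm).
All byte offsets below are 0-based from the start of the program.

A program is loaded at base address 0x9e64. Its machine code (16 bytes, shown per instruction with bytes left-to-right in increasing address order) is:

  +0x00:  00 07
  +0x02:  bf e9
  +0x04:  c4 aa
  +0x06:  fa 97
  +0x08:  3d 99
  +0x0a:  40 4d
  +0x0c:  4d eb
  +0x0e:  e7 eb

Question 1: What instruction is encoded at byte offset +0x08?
movi $1, #61

off 0x08: read 3d 99 as little → 0x993d
  op=0x993d>>11=0x13 ⇒ movi (RI)
  [10:8] rd=1 = $1
  [7:0] imm=61 = #61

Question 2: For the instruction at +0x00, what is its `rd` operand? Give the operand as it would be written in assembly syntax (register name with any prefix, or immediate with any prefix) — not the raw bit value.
@+00  little-endian(00 07) = 0x0700
  opcode bits[15:11]=0x0: pop/R
  rd@[10:8]=0x7 ⇒ $7

$7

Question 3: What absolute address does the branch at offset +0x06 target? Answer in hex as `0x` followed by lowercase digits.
+0x06: fa 97 ⇒ word 0x97fa (little)
  op=0x97fa>>11=0x12 ⇒ call (J)
  imm: (w>>0)&0x7ff=0x7fa (s11→-6) → #-6
  target = base 0x9e64 + off 0x06 + 2 + imm -6 = 0x9e66

0x9e66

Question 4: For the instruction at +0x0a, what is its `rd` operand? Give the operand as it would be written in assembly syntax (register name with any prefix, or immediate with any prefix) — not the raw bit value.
$5

[0a] 40 4d → 0x4d40
  opcode bits[15:11]=0x9: store/RR
  rd@[10:8]=0x5 ⇒ $5
  rs@[7:5]=0x2 ⇒ $2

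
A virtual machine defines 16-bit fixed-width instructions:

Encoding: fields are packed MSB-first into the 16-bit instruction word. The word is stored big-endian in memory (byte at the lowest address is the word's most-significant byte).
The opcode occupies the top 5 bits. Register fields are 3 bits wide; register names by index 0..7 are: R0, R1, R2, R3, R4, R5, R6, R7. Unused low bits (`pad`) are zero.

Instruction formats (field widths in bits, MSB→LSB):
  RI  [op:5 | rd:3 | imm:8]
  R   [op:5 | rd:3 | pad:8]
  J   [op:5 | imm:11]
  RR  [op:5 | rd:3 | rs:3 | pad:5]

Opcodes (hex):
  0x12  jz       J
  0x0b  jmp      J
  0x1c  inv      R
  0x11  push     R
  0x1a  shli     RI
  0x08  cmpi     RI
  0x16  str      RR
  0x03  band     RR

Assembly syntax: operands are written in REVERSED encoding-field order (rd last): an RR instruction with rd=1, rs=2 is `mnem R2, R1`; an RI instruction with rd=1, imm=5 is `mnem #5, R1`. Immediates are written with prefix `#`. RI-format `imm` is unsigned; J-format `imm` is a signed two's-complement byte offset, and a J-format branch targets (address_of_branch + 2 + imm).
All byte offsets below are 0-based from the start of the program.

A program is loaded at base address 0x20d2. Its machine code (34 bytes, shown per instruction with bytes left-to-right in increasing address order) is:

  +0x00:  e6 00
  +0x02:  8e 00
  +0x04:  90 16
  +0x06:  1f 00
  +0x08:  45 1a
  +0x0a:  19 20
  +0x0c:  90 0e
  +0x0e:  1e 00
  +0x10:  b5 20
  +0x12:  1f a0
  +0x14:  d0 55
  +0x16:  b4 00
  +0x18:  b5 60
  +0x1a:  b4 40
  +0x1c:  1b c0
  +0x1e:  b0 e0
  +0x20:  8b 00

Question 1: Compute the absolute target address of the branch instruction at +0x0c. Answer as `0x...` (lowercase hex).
@+0c  big-endian(90 0e) = 0x900e
  op=0x900e>>11=0x12 ⇒ jz (J)
  imm@[10:0]=0xe ⇒ #14
  target = base 0x20d2 + off 0x0c + 2 + imm 14 = 0x20ee

0x20ee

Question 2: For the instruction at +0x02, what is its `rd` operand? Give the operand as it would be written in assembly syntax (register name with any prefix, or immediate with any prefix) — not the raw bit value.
+0x02: 8e 00 ⇒ word 0x8e00 (big)
  top 5b → 0x11 → push [R]
  rd: (w>>8)&0x7=0x6 → R6

R6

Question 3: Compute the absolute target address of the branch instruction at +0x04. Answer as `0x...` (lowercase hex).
0x20ee

off 0x04: read 90 16 as big → 0x9016
  top 5b → 0x12 → jz [J]
  imm: (w>>0)&0x7ff=0x16 → #22
  target = base 0x20d2 + off 0x04 + 2 + imm 22 = 0x20ee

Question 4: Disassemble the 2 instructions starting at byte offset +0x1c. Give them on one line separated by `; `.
@+1c  big-endian(1b c0) = 0x1bc0
  top 5b → 0x3 → band [RR]
  [10:8] rd=3 = R3
  [7:5] rs=6 = R6
@+1e  big-endian(b0 e0) = 0xb0e0
  top 5b → 0x16 → str [RR]
  [10:8] rd=0 = R0
  [7:5] rs=7 = R7

band R6, R3; str R7, R0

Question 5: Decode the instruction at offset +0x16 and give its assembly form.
off 0x16: read b4 00 as big → 0xb400
  top 5b → 0x16 → str [RR]
  rd@[10:8]=0x4 ⇒ R4
  rs@[7:5]=0x0 ⇒ R0

str R0, R4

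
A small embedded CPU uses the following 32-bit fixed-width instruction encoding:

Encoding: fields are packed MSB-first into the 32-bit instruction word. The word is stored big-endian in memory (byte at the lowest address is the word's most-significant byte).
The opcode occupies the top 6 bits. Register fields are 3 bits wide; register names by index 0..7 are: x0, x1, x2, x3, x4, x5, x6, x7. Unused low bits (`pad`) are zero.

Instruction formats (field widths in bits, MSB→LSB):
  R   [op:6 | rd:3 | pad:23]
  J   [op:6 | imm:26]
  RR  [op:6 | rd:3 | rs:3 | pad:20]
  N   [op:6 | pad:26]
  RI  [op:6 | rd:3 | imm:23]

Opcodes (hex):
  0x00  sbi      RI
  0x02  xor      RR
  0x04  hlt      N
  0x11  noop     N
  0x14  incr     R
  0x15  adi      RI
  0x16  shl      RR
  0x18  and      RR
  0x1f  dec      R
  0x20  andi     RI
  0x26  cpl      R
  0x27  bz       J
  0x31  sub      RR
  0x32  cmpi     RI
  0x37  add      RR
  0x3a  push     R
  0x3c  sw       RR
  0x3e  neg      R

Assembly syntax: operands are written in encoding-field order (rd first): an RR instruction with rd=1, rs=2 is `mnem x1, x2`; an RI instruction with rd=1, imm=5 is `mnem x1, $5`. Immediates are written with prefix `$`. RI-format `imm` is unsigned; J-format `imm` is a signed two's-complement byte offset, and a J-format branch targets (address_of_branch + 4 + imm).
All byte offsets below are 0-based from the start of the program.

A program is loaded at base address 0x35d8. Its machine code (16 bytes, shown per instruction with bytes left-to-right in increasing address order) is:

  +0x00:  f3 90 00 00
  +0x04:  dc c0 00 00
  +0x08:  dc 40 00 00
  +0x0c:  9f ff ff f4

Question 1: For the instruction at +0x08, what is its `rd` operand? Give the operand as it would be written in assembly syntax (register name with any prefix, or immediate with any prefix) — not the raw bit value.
@+08  big-endian(dc 40 00 00) = 0xdc400000
  op=0xdc400000>>26=0x37 ⇒ add (RR)
  rd@[25:23]=0x0 ⇒ x0
  rs@[22:20]=0x4 ⇒ x4

x0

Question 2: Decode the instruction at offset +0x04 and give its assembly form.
add x1, x4

@+04  big-endian(dc c0 00 00) = 0xdcc00000
  opcode bits[31:26]=0x37: add/RR
  rd@[25:23]=0x1 ⇒ x1
  rs@[22:20]=0x4 ⇒ x4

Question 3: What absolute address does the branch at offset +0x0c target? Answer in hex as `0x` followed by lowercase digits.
@+0c  big-endian(9f ff ff f4) = 0x9ffffff4
  top 6b → 0x27 → bz [J]
  imm: (w>>0)&0x3ffffff=0x3fffff4 (s26→-12) → $-12
  target = base 0x35d8 + off 0x0c + 4 + imm -12 = 0x35dc

0x35dc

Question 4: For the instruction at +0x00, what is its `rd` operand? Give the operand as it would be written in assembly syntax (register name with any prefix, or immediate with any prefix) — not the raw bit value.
off 0x00: read f3 90 00 00 as big → 0xf3900000
  top 6b → 0x3c → sw [RR]
  rd@[25:23]=0x7 ⇒ x7
  rs@[22:20]=0x1 ⇒ x1

x7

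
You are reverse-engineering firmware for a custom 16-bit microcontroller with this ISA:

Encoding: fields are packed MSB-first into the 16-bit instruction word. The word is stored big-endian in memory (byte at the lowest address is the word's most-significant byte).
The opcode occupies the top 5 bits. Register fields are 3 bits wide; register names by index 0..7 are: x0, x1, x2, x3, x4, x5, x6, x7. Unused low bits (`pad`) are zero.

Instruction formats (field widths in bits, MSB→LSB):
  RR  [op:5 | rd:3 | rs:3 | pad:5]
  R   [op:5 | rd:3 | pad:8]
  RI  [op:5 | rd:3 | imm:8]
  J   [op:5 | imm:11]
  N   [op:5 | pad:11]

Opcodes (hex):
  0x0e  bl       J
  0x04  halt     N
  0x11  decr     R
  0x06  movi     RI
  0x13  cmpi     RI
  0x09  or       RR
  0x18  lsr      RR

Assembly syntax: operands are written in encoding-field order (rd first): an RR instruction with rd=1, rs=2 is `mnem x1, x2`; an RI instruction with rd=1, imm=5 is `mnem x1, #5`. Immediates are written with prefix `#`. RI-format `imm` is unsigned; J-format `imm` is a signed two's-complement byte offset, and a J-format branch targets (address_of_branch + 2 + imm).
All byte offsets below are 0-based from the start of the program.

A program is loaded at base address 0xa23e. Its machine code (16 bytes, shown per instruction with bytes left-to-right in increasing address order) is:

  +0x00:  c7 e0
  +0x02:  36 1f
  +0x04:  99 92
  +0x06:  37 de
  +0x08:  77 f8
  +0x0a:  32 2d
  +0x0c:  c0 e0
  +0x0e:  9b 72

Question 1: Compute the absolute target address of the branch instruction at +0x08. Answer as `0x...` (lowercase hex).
[08] 77 f8 → 0x77f8
  opcode bits[15:11]=0xe: bl/J
  imm: (w>>0)&0x7ff=0x7f8 (s11→-8) → #-8
  target = base 0xa23e + off 0x08 + 2 + imm -8 = 0xa240

0xa240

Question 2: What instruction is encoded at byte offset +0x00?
lsr x7, x7

@+00  big-endian(c7 e0) = 0xc7e0
  op=0xc7e0>>11=0x18 ⇒ lsr (RR)
  rd: (w>>8)&0x7=0x7 → x7
  rs: (w>>5)&0x7=0x7 → x7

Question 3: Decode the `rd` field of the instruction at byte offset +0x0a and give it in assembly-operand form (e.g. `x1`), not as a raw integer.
@+0a  big-endian(32 2d) = 0x322d
  top 5b → 0x6 → movi [RI]
  rd: (w>>8)&0x7=0x2 → x2
  imm: (w>>0)&0xff=0x2d → #45

x2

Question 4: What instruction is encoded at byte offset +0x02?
off 0x02: read 36 1f as big → 0x361f
  top 5b → 0x6 → movi [RI]
  rd@[10:8]=0x6 ⇒ x6
  imm@[7:0]=0x1f ⇒ #31

movi x6, #31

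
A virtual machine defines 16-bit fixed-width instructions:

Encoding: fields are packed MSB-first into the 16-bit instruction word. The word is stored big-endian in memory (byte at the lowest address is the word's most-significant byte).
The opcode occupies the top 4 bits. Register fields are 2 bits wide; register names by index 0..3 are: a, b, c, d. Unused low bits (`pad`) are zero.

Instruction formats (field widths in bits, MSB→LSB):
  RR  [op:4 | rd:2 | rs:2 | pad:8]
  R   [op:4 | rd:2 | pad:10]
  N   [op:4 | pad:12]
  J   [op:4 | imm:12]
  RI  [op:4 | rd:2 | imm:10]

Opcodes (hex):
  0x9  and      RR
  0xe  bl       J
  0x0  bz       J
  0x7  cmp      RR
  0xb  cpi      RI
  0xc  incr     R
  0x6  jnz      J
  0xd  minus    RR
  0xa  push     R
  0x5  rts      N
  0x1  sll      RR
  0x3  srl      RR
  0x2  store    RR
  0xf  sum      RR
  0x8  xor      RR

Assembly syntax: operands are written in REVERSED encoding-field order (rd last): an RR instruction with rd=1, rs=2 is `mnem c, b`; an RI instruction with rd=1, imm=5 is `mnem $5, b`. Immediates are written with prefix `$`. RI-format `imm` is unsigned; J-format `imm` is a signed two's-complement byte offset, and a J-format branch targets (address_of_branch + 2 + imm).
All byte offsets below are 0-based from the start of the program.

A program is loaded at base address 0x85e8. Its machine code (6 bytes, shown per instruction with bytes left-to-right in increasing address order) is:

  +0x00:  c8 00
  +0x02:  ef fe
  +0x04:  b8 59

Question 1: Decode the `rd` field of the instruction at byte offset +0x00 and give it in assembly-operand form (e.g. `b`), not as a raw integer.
c

off 0x00: read c8 00 as big → 0xc800
  opcode bits[15:12]=0xc: incr/R
  [11:10] rd=2 = c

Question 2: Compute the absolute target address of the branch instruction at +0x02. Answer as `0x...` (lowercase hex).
@+02  big-endian(ef fe) = 0xeffe
  opcode bits[15:12]=0xe: bl/J
  imm: (w>>0)&0xfff=0xffe (s12→-2) → $-2
  target = base 0x85e8 + off 0x02 + 2 + imm -2 = 0x85ea

0x85ea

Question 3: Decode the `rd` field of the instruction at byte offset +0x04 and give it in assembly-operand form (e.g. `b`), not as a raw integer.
@+04  big-endian(b8 59) = 0xb859
  op=0xb859>>12=0xb ⇒ cpi (RI)
  rd: (w>>10)&0x3=0x2 → c
  imm: (w>>0)&0x3ff=0x59 → $89

c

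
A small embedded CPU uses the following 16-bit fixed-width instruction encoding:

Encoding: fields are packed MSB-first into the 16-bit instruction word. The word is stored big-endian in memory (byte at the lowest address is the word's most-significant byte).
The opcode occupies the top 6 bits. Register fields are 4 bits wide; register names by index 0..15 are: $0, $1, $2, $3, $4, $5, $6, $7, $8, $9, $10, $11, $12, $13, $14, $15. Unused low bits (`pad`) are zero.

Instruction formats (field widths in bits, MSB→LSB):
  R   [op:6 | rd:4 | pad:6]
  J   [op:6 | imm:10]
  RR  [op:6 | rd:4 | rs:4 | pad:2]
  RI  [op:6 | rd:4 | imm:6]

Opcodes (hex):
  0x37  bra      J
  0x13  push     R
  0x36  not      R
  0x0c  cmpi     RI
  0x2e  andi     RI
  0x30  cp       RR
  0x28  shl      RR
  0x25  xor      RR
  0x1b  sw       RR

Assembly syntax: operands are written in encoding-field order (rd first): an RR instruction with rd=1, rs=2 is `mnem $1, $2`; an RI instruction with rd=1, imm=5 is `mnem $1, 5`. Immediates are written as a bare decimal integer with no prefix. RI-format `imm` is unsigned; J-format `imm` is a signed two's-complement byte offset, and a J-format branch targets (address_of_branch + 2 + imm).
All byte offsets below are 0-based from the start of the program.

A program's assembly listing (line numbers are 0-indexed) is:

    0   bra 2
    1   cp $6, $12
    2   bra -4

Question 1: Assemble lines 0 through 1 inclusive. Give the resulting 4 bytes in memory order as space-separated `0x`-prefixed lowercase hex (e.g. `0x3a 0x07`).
line 0 (bra): pack op=0x37:6|imm=2:10 = 0xdc02; big→ dc 02
line 1 (cp): pack op=0x30:6|rd=6:4|rs=12:4|pad=0:2 = 0xc1b0; big→ c1 b0

0xdc 0x02 0xc1 0xb0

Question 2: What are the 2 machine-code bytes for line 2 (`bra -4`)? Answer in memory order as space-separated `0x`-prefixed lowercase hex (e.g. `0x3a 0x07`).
0xdf 0xfc

L2: bra op=0x37:6|imm=-4:10 ⇒ 0xdffc ⇒ big df fc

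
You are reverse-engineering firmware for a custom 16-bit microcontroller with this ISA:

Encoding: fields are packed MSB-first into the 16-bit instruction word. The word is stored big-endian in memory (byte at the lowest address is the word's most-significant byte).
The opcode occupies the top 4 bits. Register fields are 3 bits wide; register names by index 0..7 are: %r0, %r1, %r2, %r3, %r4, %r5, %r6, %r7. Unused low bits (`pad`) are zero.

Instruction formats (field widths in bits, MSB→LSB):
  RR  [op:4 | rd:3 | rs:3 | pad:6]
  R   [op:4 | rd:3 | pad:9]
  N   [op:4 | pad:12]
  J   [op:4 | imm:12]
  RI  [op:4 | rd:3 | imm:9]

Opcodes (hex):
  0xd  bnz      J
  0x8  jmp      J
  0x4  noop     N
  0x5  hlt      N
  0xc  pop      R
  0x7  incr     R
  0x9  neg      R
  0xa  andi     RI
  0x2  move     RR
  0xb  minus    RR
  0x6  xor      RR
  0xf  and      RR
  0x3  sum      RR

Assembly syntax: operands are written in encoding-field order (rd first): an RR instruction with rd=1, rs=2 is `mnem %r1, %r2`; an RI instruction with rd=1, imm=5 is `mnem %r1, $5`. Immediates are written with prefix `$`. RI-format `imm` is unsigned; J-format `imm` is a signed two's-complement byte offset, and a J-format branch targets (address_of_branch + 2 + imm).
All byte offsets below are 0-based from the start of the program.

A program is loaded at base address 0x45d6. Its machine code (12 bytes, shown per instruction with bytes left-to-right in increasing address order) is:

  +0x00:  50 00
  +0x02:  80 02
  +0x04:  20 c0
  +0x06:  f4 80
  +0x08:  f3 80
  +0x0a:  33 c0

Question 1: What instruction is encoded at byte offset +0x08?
@+08  big-endian(f3 80) = 0xf380
  top 4b → 0xf → and [RR]
  [11:9] rd=1 = %r1
  [8:6] rs=6 = %r6

and %r1, %r6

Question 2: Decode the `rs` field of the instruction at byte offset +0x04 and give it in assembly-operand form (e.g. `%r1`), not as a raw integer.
+0x04: 20 c0 ⇒ word 0x20c0 (big)
  top 4b → 0x2 → move [RR]
  rd@[11:9]=0x0 ⇒ %r0
  rs@[8:6]=0x3 ⇒ %r3

%r3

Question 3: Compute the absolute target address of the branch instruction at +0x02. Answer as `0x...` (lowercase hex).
@+02  big-endian(80 02) = 0x8002
  op=0x8002>>12=0x8 ⇒ jmp (J)
  imm: (w>>0)&0xfff=0x2 → $2
  target = base 0x45d6 + off 0x02 + 2 + imm 2 = 0x45dc

0x45dc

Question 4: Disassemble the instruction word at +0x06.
and %r2, %r2

@+06  big-endian(f4 80) = 0xf480
  top 4b → 0xf → and [RR]
  rd: (w>>9)&0x7=0x2 → %r2
  rs: (w>>6)&0x7=0x2 → %r2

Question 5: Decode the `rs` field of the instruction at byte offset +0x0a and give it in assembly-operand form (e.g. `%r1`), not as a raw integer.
%r7

[0a] 33 c0 → 0x33c0
  top 4b → 0x3 → sum [RR]
  rd@[11:9]=0x1 ⇒ %r1
  rs@[8:6]=0x7 ⇒ %r7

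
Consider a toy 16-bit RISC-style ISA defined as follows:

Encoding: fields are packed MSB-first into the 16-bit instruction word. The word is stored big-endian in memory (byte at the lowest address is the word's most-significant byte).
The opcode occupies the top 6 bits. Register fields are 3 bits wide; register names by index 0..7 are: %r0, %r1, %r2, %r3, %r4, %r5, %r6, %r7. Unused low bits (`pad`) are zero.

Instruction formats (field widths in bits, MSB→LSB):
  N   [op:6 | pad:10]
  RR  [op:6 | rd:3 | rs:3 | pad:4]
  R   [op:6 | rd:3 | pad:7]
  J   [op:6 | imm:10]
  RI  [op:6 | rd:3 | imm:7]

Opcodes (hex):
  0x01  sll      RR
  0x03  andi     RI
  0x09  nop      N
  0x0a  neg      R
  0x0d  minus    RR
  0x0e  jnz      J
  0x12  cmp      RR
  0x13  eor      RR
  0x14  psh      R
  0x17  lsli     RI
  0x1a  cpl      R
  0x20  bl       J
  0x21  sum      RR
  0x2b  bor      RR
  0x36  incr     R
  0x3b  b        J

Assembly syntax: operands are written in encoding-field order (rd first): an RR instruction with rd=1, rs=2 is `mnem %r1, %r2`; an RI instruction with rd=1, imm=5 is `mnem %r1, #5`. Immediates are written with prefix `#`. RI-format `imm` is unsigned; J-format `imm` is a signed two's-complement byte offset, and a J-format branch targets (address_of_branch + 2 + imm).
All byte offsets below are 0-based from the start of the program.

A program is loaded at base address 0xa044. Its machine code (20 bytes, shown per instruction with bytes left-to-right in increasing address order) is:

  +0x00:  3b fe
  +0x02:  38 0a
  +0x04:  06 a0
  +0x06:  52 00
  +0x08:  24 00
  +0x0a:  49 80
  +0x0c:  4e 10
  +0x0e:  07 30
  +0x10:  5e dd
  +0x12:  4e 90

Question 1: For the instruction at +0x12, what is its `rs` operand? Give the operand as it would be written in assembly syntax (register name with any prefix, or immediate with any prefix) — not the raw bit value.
off 0x12: read 4e 90 as big → 0x4e90
  top 6b → 0x13 → eor [RR]
  rd: (w>>7)&0x7=0x5 → %r5
  rs: (w>>4)&0x7=0x1 → %r1

%r1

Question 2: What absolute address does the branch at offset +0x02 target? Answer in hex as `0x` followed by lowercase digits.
+0x02: 38 0a ⇒ word 0x380a (big)
  opcode bits[15:10]=0xe: jnz/J
  imm: (w>>0)&0x3ff=0xa → #10
  target = base 0xa044 + off 0x02 + 2 + imm 10 = 0xa052

0xa052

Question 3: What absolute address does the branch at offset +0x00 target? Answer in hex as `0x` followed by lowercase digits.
0xa044

off 0x00: read 3b fe as big → 0x3bfe
  op=0x3bfe>>10=0xe ⇒ jnz (J)
  [9:0] imm=1022 (s10→-2) = #-2
  target = base 0xa044 + off 0x00 + 2 + imm -2 = 0xa044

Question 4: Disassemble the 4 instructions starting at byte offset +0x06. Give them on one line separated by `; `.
off 0x06: read 52 00 as big → 0x5200
  op=0x5200>>10=0x14 ⇒ psh (R)
  rd: (w>>7)&0x7=0x4 → %r4
off 0x08: read 24 00 as big → 0x2400
  op=0x2400>>10=0x9 ⇒ nop (N)
off 0x0a: read 49 80 as big → 0x4980
  op=0x4980>>10=0x12 ⇒ cmp (RR)
  rd: (w>>7)&0x7=0x3 → %r3
  rs: (w>>4)&0x7=0x0 → %r0
off 0x0c: read 4e 10 as big → 0x4e10
  op=0x4e10>>10=0x13 ⇒ eor (RR)
  rd: (w>>7)&0x7=0x4 → %r4
  rs: (w>>4)&0x7=0x1 → %r1

psh %r4; nop; cmp %r3, %r0; eor %r4, %r1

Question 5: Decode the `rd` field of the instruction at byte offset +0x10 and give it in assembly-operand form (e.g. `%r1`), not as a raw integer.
[10] 5e dd → 0x5edd
  opcode bits[15:10]=0x17: lsli/RI
  rd: (w>>7)&0x7=0x5 → %r5
  imm: (w>>0)&0x7f=0x5d → #93

%r5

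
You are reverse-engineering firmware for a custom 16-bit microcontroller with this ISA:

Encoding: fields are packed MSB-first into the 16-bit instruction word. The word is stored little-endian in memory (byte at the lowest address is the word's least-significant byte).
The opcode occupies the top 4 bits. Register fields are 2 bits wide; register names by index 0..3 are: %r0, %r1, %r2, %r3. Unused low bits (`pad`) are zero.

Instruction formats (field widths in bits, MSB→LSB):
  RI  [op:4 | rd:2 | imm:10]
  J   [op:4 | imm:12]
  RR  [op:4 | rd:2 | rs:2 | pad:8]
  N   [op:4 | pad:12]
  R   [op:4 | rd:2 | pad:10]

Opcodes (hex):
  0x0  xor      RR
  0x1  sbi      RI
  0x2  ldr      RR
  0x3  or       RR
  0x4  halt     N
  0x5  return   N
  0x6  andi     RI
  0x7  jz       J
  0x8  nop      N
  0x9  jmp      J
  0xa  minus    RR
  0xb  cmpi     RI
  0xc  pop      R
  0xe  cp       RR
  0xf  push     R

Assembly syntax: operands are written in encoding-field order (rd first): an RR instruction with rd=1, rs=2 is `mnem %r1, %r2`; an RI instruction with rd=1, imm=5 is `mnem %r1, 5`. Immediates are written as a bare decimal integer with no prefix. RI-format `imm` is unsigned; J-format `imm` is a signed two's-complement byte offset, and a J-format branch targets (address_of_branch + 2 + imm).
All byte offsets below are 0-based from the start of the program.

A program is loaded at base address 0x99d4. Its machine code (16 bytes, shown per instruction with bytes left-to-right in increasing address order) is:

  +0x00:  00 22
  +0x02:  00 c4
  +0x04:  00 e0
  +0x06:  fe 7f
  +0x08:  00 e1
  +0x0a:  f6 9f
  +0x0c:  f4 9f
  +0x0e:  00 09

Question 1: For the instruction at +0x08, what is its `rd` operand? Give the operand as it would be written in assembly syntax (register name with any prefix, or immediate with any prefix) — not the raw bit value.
+0x08: 00 e1 ⇒ word 0xe100 (little)
  top 4b → 0xe → cp [RR]
  [11:10] rd=0 = %r0
  [9:8] rs=1 = %r1

%r0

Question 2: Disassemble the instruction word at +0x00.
ldr %r0, %r2

off 0x00: read 00 22 as little → 0x2200
  op=0x2200>>12=0x2 ⇒ ldr (RR)
  rd@[11:10]=0x0 ⇒ %r0
  rs@[9:8]=0x2 ⇒ %r2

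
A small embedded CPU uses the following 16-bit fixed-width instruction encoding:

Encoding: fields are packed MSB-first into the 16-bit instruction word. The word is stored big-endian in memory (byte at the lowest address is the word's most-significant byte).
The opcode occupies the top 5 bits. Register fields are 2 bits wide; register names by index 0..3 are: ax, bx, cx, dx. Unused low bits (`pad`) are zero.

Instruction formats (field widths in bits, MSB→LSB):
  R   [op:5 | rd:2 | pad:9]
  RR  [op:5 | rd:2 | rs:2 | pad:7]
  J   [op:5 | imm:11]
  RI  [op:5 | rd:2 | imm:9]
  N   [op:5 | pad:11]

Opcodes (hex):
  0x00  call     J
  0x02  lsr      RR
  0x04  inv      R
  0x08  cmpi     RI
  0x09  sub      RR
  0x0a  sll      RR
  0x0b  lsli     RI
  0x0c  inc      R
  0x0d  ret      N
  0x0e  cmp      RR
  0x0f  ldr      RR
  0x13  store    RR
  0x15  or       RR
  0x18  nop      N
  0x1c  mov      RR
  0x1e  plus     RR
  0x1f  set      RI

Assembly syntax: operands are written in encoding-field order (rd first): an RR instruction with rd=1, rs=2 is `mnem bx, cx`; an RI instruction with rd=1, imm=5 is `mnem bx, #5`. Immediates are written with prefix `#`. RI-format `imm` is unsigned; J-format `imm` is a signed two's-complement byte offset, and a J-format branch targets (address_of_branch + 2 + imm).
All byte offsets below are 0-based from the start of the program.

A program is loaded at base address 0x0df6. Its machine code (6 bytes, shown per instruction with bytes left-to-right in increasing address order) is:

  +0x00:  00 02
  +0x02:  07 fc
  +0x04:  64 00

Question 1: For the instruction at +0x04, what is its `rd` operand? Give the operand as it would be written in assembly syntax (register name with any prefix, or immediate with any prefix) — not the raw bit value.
cx

@+04  big-endian(64 00) = 0x6400
  op=0x6400>>11=0xc ⇒ inc (R)
  [10:9] rd=2 = cx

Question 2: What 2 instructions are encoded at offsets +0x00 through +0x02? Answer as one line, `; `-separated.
off 0x00: read 00 02 as big → 0x0002
  top 5b → 0x0 → call [J]
  imm@[10:0]=0x2 ⇒ #2
off 0x02: read 07 fc as big → 0x07fc
  top 5b → 0x0 → call [J]
  imm@[10:0]=0x7fc (s11→-4) ⇒ #-4

call #2; call #-4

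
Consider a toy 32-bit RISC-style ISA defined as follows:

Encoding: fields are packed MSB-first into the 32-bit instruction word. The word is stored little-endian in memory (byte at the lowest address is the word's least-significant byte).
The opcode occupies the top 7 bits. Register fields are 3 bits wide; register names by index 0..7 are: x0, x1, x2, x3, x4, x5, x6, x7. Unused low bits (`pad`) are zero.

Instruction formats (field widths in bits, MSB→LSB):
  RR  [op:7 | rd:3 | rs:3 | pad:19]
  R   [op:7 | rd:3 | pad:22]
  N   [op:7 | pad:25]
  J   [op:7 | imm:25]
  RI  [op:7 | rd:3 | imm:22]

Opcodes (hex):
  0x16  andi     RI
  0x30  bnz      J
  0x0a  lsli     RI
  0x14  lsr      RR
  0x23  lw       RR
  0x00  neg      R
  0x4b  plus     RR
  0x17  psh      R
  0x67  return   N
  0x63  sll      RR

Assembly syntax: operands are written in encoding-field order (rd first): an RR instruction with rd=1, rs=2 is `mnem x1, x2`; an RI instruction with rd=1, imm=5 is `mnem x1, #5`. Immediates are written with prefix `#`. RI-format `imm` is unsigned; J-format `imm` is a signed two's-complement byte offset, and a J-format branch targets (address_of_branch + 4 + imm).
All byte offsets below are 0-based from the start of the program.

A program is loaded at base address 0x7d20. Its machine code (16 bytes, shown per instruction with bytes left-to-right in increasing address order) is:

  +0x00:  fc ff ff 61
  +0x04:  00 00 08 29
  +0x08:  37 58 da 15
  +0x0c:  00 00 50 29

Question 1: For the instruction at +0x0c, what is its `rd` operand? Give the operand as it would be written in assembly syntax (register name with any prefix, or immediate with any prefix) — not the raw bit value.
[0c] 00 00 50 29 → 0x29500000
  op=0x29500000>>25=0x14 ⇒ lsr (RR)
  rd@[24:22]=0x5 ⇒ x5
  rs@[21:19]=0x2 ⇒ x2

x5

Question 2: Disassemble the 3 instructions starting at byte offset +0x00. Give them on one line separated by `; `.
bnz #-4; lsr x4, x1; lsli x7, #1726519

off 0x00: read fc ff ff 61 as little → 0x61fffffc
  top 7b → 0x30 → bnz [J]
  [24:0] imm=33554428 (s25→-4) = #-4
off 0x04: read 00 00 08 29 as little → 0x29080000
  top 7b → 0x14 → lsr [RR]
  [24:22] rd=4 = x4
  [21:19] rs=1 = x1
off 0x08: read 37 58 da 15 as little → 0x15da5837
  top 7b → 0xa → lsli [RI]
  [24:22] rd=7 = x7
  [21:0] imm=1726519 = #1726519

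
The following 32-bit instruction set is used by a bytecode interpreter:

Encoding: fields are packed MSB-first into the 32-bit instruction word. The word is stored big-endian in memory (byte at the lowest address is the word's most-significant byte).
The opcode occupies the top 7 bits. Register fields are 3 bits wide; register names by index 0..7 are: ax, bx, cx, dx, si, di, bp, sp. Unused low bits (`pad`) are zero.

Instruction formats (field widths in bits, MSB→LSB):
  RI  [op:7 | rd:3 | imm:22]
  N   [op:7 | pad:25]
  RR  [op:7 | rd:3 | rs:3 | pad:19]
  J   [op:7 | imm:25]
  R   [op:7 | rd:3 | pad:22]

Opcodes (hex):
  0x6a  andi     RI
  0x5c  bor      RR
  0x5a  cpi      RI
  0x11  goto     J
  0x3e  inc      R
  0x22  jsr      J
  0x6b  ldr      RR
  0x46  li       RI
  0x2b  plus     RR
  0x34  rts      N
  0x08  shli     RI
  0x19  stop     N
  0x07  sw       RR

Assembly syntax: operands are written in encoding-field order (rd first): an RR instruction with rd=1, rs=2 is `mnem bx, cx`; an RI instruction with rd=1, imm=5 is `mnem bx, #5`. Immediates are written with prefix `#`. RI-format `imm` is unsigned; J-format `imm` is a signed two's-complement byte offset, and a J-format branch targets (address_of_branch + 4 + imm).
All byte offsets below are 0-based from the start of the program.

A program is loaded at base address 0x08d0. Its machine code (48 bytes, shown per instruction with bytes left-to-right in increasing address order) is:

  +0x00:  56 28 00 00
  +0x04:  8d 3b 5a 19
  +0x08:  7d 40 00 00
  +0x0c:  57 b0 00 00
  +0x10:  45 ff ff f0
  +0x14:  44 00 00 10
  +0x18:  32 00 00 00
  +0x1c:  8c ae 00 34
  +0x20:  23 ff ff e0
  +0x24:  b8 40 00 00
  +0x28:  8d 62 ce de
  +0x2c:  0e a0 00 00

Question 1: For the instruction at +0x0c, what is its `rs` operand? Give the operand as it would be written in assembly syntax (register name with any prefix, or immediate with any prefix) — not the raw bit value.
off 0x0c: read 57 b0 00 00 as big → 0x57b00000
  top 7b → 0x2b → plus [RR]
  rd: (w>>22)&0x7=0x6 → bp
  rs: (w>>19)&0x7=0x6 → bp

bp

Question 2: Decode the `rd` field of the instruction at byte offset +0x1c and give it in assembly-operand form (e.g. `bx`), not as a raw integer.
[1c] 8c ae 00 34 → 0x8cae0034
  top 7b → 0x46 → li [RI]
  [24:22] rd=2 = cx
  [21:0] imm=3014708 = #3014708

cx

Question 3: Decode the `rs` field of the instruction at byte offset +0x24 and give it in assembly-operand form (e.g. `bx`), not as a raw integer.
ax

+0x24: b8 40 00 00 ⇒ word 0xb8400000 (big)
  top 7b → 0x5c → bor [RR]
  rd: (w>>22)&0x7=0x1 → bx
  rs: (w>>19)&0x7=0x0 → ax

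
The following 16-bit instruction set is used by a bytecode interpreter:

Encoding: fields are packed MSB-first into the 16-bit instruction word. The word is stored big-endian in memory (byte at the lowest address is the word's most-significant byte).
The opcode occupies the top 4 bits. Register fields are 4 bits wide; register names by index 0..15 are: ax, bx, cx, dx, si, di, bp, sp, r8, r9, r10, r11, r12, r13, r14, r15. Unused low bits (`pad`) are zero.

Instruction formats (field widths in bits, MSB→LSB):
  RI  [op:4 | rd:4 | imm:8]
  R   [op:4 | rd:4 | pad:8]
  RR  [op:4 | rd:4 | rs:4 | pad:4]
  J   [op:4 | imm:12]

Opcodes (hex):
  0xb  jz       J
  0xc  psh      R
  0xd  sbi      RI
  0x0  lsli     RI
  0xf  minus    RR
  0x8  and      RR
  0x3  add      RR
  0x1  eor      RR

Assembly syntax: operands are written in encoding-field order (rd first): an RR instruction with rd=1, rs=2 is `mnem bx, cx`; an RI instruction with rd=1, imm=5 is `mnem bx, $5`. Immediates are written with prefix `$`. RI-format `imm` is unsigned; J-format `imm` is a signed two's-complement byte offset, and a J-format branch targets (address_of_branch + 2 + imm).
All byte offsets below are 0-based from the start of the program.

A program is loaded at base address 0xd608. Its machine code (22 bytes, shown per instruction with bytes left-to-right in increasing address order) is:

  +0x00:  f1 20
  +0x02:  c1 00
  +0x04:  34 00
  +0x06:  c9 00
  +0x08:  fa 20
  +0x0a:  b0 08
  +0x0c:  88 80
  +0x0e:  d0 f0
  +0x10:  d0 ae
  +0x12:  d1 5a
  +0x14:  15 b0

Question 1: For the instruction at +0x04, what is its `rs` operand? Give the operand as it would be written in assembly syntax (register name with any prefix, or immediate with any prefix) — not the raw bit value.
ax

[04] 34 00 → 0x3400
  top 4b → 0x3 → add [RR]
  [11:8] rd=4 = si
  [7:4] rs=0 = ax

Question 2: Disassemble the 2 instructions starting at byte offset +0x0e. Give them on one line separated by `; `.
sbi ax, $240; sbi ax, $174

+0x0e: d0 f0 ⇒ word 0xd0f0 (big)
  top 4b → 0xd → sbi [RI]
  rd@[11:8]=0x0 ⇒ ax
  imm@[7:0]=0xf0 ⇒ $240
+0x10: d0 ae ⇒ word 0xd0ae (big)
  top 4b → 0xd → sbi [RI]
  rd@[11:8]=0x0 ⇒ ax
  imm@[7:0]=0xae ⇒ $174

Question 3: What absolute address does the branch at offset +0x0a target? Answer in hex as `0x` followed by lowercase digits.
[0a] b0 08 → 0xb008
  top 4b → 0xb → jz [J]
  imm@[11:0]=0x8 ⇒ $8
  target = base 0xd608 + off 0x0a + 2 + imm 8 = 0xd61c

0xd61c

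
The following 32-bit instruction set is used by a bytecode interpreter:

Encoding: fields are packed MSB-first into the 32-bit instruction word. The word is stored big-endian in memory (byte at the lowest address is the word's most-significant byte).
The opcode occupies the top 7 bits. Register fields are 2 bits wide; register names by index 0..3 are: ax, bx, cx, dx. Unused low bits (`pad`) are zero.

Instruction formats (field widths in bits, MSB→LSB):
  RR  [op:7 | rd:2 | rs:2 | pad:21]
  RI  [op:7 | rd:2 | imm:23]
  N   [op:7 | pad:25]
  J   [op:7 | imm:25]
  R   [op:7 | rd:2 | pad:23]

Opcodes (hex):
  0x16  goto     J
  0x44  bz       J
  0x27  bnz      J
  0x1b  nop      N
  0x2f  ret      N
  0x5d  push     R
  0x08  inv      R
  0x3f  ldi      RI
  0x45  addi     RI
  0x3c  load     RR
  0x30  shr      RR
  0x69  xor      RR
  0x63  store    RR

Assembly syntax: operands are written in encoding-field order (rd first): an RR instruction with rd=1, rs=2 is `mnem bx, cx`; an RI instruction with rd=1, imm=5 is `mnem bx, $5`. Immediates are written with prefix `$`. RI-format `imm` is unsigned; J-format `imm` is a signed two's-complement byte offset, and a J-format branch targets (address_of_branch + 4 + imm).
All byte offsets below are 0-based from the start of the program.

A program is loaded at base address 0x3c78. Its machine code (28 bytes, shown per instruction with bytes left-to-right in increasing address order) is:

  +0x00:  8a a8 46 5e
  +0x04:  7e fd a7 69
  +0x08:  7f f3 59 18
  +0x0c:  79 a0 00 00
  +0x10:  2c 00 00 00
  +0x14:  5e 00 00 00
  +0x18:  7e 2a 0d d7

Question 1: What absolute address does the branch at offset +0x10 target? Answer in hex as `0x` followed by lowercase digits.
[10] 2c 00 00 00 → 0x2c000000
  op=0x2c000000>>25=0x16 ⇒ goto (J)
  imm@[24:0]=0x0 ⇒ $0
  target = base 0x3c78 + off 0x10 + 4 + imm 0 = 0x3c8c

0x3c8c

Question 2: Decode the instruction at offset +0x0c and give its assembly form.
[0c] 79 a0 00 00 → 0x79a00000
  opcode bits[31:25]=0x3c: load/RR
  rd@[24:23]=0x3 ⇒ dx
  rs@[22:21]=0x1 ⇒ bx

load dx, bx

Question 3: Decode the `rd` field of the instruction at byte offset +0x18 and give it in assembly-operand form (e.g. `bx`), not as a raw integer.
@+18  big-endian(7e 2a 0d d7) = 0x7e2a0dd7
  opcode bits[31:25]=0x3f: ldi/RI
  rd@[24:23]=0x0 ⇒ ax
  imm@[22:0]=0x2a0dd7 ⇒ $2756055

ax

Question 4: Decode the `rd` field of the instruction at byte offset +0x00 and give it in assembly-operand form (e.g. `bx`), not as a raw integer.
+0x00: 8a a8 46 5e ⇒ word 0x8aa8465e (big)
  top 7b → 0x45 → addi [RI]
  [24:23] rd=1 = bx
  [22:0] imm=2639454 = $2639454

bx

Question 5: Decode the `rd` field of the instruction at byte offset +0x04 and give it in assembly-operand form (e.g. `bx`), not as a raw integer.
+0x04: 7e fd a7 69 ⇒ word 0x7efda769 (big)
  top 7b → 0x3f → ldi [RI]
  rd: (w>>23)&0x3=0x1 → bx
  imm: (w>>0)&0x7fffff=0x7da769 → $8234857

bx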